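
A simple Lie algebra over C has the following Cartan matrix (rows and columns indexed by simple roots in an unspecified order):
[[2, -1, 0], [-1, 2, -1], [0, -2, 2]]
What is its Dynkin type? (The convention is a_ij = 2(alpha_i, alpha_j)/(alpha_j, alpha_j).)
type C_3

The matrix has rank 3 with 2's on the diagonal. Reading the off-diagonal entries as Dynkin edges (a single edge where a_ij = a_ji = -1; a double or triple edge where a_ij * a_ji = 2 or 3), the diagram is a chain of 3 nodes with a double edge at one end; the terminal node there is the unique long simple root (C_3). One simple-root ordering that puts it in standard form is (alpha_1, alpha_2, alpha_3). So the algebra is type C_3, i.e. sp(6).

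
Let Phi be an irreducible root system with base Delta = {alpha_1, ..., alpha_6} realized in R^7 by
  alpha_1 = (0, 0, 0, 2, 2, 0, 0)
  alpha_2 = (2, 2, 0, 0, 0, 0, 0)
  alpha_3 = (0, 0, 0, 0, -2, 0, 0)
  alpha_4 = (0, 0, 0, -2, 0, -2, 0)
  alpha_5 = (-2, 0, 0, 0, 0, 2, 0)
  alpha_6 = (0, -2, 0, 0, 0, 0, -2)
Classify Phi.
B_6

Compute the Cartan integers a_ij = 2(alpha_i, alpha_j)/(alpha_j, alpha_j); the resulting 6x6 Cartan matrix is
[[2, 0, -2, -1, 0, 0], [0, 2, 0, 0, -1, -1], [-1, 0, 2, 0, 0, 0], [-1, 0, 0, 2, -1, 0], [0, -1, 0, -1, 2, 0], [0, -1, 0, 0, 0, 2]].
The roots have two lengths (squared-length ratio 2:1); the short ones are alpha_{3}. The associated Dynkin diagram is a chain of 6 nodes with a double edge at one end; the terminal node there is the unique short simple root (B_6), so the type is B_6 (the algebra so(13)).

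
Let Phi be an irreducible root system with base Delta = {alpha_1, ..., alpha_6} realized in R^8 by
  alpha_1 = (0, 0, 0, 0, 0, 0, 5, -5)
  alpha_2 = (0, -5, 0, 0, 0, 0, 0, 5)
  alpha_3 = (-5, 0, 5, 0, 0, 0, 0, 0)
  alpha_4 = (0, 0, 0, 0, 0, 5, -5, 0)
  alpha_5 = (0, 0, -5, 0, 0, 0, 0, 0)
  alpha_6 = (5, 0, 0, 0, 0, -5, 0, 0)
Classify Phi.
Compute the Cartan integers a_ij = 2(alpha_i, alpha_j)/(alpha_j, alpha_j); the resulting 6x6 Cartan matrix is
[[2, -1, 0, -1, 0, 0], [-1, 2, 0, 0, 0, 0], [0, 0, 2, 0, -2, -1], [-1, 0, 0, 2, 0, -1], [0, 0, -1, 0, 2, 0], [0, 0, -1, -1, 0, 2]].
The roots have two lengths (squared-length ratio 2:1); the short ones are alpha_{5}. The associated Dynkin diagram is a chain of 6 nodes with a double edge at one end; the terminal node there is the unique short simple root (B_6), so the type is B_6 (the algebra so(13)).

type B_6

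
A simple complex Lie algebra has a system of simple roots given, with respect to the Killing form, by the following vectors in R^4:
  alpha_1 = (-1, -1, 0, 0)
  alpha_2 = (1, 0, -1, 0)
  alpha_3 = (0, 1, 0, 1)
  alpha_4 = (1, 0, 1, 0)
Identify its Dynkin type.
D_4

Compute the Cartan integers a_ij = 2(alpha_i, alpha_j)/(alpha_j, alpha_j); the resulting 4x4 Cartan matrix is
[[2, -1, -1, -1], [-1, 2, 0, 0], [-1, 0, 2, 0], [-1, 0, 0, 2]].
All simple roots have the same length, so the diagram is simply laced. The associated Dynkin diagram is a chain of 2 nodes with a fork of two nodes at one end (D_4), so the type is D_4 (the algebra so(8)).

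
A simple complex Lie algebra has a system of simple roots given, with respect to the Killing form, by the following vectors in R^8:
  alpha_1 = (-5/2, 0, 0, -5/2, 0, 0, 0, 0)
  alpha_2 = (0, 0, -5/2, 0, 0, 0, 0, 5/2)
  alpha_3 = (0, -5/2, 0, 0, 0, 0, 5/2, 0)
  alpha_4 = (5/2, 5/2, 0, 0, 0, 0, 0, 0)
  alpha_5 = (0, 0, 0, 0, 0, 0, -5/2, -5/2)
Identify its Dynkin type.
A_5

Compute the Cartan integers a_ij = 2(alpha_i, alpha_j)/(alpha_j, alpha_j); the resulting 5x5 Cartan matrix is
[[2, 0, 0, -1, 0], [0, 2, 0, 0, -1], [0, 0, 2, -1, -1], [-1, 0, -1, 2, 0], [0, -1, -1, 0, 2]].
All simple roots have the same length, so the diagram is simply laced. The associated Dynkin diagram is a chain of 5 nodes with single edges (A_5), so the type is A_5 (the algebra sl(6)).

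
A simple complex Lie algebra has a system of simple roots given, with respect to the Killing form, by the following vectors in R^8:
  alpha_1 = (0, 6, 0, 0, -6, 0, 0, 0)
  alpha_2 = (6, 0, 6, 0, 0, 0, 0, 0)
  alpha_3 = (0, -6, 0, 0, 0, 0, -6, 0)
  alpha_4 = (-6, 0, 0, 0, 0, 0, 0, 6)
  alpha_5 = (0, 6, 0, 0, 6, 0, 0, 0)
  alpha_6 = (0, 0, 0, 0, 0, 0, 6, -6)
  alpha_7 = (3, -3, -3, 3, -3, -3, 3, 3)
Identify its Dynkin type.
Compute the Cartan integers a_ij = 2(alpha_i, alpha_j)/(alpha_j, alpha_j); the resulting 7x7 Cartan matrix is
[[2, 0, -1, 0, 0, 0, 0], [0, 2, 0, -1, 0, 0, 0], [-1, 0, 2, 0, -1, -1, 0], [0, -1, 0, 2, 0, -1, 0], [0, 0, -1, 0, 2, 0, -1], [0, 0, -1, -1, 0, 2, 0], [0, 0, 0, 0, -1, 0, 2]].
All simple roots have the same length, so the diagram is simply laced. The associated Dynkin diagram is a chain of 6 nodes with one extra node attached to the third node from one end (E_7), so the type is E_7.

E7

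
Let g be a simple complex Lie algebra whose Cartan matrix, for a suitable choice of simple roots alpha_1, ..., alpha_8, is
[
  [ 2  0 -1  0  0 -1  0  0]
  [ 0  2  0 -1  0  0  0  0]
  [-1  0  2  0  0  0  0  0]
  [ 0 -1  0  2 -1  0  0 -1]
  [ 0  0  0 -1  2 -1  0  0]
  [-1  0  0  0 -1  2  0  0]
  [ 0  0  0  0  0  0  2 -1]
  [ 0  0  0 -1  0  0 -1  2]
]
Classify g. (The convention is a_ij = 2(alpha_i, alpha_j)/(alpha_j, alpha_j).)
The matrix has rank 8 with 2's on the diagonal. Reading the off-diagonal entries as Dynkin edges (a single edge where a_ij = a_ji = -1; a double or triple edge where a_ij * a_ji = 2 or 3), the diagram is a chain of 7 nodes with one extra node attached to the third node from one end (E_8). One simple-root ordering that puts it in standard form is (alpha_7, alpha_2, alpha_8, alpha_4, alpha_5, alpha_6, alpha_1, alpha_3). So the algebra is type E_8.

type E_8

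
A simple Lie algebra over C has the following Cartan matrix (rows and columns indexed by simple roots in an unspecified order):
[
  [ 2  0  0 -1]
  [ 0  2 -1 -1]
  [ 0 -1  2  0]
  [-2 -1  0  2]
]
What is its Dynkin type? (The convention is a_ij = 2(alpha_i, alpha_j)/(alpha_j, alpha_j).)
B4

The matrix has rank 4 with 2's on the diagonal. Reading the off-diagonal entries as Dynkin edges (a single edge where a_ij = a_ji = -1; a double or triple edge where a_ij * a_ji = 2 or 3), the diagram is a chain of 4 nodes with a double edge at one end; the terminal node there is the unique short simple root (B_4). One simple-root ordering that puts it in standard form is (alpha_3, alpha_2, alpha_4, alpha_1). So the algebra is type B_4, i.e. so(9).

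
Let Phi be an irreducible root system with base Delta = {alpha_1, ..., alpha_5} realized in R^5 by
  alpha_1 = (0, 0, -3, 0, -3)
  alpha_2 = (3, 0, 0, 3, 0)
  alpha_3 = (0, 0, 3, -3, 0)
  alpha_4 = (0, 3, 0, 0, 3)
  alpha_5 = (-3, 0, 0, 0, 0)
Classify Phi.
Compute the Cartan integers a_ij = 2(alpha_i, alpha_j)/(alpha_j, alpha_j); the resulting 5x5 Cartan matrix is
[[2, 0, -1, -1, 0], [0, 2, -1, 0, -2], [-1, -1, 2, 0, 0], [-1, 0, 0, 2, 0], [0, -1, 0, 0, 2]].
The roots have two lengths (squared-length ratio 2:1); the short ones are alpha_{5}. The associated Dynkin diagram is a chain of 5 nodes with a double edge at one end; the terminal node there is the unique short simple root (B_5), so the type is B_5 (the algebra so(11)).

B5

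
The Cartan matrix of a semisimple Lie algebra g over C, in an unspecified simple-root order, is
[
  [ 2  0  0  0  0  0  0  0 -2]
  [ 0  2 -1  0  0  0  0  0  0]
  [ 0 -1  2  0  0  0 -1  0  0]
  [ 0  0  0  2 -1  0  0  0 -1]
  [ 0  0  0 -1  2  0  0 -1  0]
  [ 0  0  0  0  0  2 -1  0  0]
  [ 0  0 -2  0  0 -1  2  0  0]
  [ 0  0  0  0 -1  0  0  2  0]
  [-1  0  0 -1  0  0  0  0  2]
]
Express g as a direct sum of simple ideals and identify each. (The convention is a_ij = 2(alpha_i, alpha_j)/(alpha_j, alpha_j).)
C5 + F4

The diagram associated to this matrix has two connected components: the simple roots {alpha_1, alpha_4, alpha_5, alpha_8, alpha_9} form a chain of 5 nodes with a double edge at one end; the terminal node there is the unique long simple root (C_5), and {alpha_2, alpha_3, alpha_6, alpha_7} form a chain of 4 nodes with a double edge between the middle two (F_4). A semisimple Lie algebra decomposes uniquely as the direct sum of simple ideals, one per connected component of its Dynkin diagram, so g ≅ C_5 ⊕ F_4 (dimension 55 + 52 = 107).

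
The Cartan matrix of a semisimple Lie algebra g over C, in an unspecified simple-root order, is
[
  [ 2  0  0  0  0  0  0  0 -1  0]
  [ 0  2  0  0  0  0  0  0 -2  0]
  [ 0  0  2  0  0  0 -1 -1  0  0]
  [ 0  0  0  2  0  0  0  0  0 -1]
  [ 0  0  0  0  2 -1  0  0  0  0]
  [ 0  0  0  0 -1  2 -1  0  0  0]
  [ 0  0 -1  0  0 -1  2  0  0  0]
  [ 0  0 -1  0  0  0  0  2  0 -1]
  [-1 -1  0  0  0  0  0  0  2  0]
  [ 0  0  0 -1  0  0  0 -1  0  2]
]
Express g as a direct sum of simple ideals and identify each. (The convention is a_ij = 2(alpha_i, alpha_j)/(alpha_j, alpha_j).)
The diagram associated to this matrix has two connected components: the simple roots {alpha_3, alpha_4, alpha_5, alpha_6, alpha_7, alpha_8, alpha_10} form a chain of 7 nodes with single edges (A_7), and {alpha_1, alpha_2, alpha_9} form a chain of 3 nodes with a double edge at one end; the terminal node there is the unique long simple root (C_3). A semisimple Lie algebra decomposes uniquely as the direct sum of simple ideals, one per connected component of its Dynkin diagram, so g ≅ A_7 ⊕ C_3 (dimension 63 + 21 = 84).

A_7 (sl(8)) + C_3 (sp(6))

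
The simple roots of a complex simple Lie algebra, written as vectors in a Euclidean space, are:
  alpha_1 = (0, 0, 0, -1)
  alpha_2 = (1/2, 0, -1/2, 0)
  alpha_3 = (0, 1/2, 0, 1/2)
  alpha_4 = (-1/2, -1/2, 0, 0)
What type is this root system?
C4

Compute the Cartan integers a_ij = 2(alpha_i, alpha_j)/(alpha_j, alpha_j); the resulting 4x4 Cartan matrix is
[[2, 0, -2, 0], [0, 2, 0, -1], [-1, 0, 2, -1], [0, -1, -1, 2]].
The roots have two lengths (squared-length ratio 2:1); the short ones are alpha_{2,3,4}. The associated Dynkin diagram is a chain of 4 nodes with a double edge at one end; the terminal node there is the unique long simple root (C_4), so the type is C_4 (the algebra sp(8)).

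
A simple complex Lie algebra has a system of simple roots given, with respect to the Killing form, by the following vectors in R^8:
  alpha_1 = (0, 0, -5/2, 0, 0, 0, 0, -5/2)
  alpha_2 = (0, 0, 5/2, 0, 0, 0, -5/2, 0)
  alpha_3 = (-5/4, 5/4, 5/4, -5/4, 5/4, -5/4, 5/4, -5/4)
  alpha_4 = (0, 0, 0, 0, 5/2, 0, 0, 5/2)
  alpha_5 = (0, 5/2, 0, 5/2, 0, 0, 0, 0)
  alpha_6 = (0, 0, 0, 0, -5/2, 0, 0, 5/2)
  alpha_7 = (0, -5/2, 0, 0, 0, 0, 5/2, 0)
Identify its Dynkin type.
E_7

Compute the Cartan integers a_ij = 2(alpha_i, alpha_j)/(alpha_j, alpha_j); the resulting 7x7 Cartan matrix is
[[2, -1, 0, -1, 0, -1, 0], [-1, 2, 0, 0, 0, 0, -1], [0, 0, 2, 0, 0, -1, 0], [-1, 0, 0, 2, 0, 0, 0], [0, 0, 0, 0, 2, 0, -1], [-1, 0, -1, 0, 0, 2, 0], [0, -1, 0, 0, -1, 0, 2]].
All simple roots have the same length, so the diagram is simply laced. The associated Dynkin diagram is a chain of 6 nodes with one extra node attached to the third node from one end (E_7), so the type is E_7.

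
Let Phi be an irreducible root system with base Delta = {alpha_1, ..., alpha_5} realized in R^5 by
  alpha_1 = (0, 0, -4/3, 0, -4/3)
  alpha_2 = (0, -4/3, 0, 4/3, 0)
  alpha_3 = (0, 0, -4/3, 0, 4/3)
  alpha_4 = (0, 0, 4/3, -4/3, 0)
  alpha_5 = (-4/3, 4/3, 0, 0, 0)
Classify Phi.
Compute the Cartan integers a_ij = 2(alpha_i, alpha_j)/(alpha_j, alpha_j); the resulting 5x5 Cartan matrix is
[[2, 0, 0, -1, 0], [0, 2, 0, -1, -1], [0, 0, 2, -1, 0], [-1, -1, -1, 2, 0], [0, -1, 0, 0, 2]].
All simple roots have the same length, so the diagram is simply laced. The associated Dynkin diagram is a chain of 3 nodes with a fork of two nodes at one end (D_5), so the type is D_5 (the algebra so(10)).

D_5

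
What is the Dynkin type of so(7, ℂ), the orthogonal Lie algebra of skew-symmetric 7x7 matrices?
B3

This is so(7) with 7 odd, which has dimension 7(7-1)/2 = 21 and rank (7-1)/2 = 3. In the classification of classical Lie algebras, the orthogonal algebra so(2n+1) in an odd number of variables has type B_n; here n = 3, so the Dynkin diagram is a chain of 3 nodes with a double edge at one end; the terminal node there is the unique short simple root (B_3). Hence the type is B_3.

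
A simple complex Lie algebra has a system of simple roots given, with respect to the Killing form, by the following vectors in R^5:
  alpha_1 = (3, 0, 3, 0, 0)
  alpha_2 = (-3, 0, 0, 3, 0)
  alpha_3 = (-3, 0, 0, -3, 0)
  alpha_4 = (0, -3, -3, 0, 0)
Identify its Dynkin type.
Compute the Cartan integers a_ij = 2(alpha_i, alpha_j)/(alpha_j, alpha_j); the resulting 4x4 Cartan matrix is
[[2, -1, -1, -1], [-1, 2, 0, 0], [-1, 0, 2, 0], [-1, 0, 0, 2]].
All simple roots have the same length, so the diagram is simply laced. The associated Dynkin diagram is a chain of 2 nodes with a fork of two nodes at one end (D_4), so the type is D_4 (the algebra so(8)).

D_4 (so(8))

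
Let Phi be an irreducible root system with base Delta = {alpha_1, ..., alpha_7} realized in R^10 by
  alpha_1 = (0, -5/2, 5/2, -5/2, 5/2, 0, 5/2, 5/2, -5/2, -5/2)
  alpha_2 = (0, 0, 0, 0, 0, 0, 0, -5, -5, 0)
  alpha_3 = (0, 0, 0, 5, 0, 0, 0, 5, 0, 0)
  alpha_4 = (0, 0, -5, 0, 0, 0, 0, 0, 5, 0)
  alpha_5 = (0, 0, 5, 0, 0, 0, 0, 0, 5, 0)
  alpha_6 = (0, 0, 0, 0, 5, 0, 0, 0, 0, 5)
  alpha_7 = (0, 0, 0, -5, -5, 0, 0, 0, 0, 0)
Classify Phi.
Compute the Cartan integers a_ij = 2(alpha_i, alpha_j)/(alpha_j, alpha_j); the resulting 7x7 Cartan matrix is
[[2, 0, 0, -1, 0, 0, 0], [0, 2, -1, -1, -1, 0, 0], [0, -1, 2, 0, 0, 0, -1], [-1, -1, 0, 2, 0, 0, 0], [0, -1, 0, 0, 2, 0, 0], [0, 0, 0, 0, 0, 2, -1], [0, 0, -1, 0, 0, -1, 2]].
All simple roots have the same length, so the diagram is simply laced. The associated Dynkin diagram is a chain of 6 nodes with one extra node attached to the third node from one end (E_7), so the type is E_7.

type E_7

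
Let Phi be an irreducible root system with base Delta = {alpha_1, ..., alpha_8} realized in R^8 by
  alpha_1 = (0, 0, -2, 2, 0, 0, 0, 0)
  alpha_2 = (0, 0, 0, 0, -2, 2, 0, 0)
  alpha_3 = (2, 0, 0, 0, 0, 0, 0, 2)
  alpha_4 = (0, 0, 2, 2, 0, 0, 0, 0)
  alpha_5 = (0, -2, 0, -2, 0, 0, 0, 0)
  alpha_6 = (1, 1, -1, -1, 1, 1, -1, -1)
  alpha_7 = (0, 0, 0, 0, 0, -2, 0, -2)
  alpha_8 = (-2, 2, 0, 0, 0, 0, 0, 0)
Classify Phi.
Compute the Cartan integers a_ij = 2(alpha_i, alpha_j)/(alpha_j, alpha_j); the resulting 8x8 Cartan matrix is
[[2, 0, 0, 0, -1, 0, 0, 0], [0, 2, 0, 0, 0, 0, -1, 0], [0, 0, 2, 0, 0, 0, -1, -1], [0, 0, 0, 2, -1, -1, 0, 0], [-1, 0, 0, -1, 2, 0, 0, -1], [0, 0, 0, -1, 0, 2, 0, 0], [0, -1, -1, 0, 0, 0, 2, 0], [0, 0, -1, 0, -1, 0, 0, 2]].
All simple roots have the same length, so the diagram is simply laced. The associated Dynkin diagram is a chain of 7 nodes with one extra node attached to the third node from one end (E_8), so the type is E_8.

type E_8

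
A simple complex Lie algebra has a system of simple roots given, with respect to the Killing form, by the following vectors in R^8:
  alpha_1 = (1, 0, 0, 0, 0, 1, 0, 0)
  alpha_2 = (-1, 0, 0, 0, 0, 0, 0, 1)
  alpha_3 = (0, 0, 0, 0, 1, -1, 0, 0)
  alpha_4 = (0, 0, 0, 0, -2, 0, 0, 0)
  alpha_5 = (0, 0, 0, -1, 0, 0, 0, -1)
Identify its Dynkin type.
Compute the Cartan integers a_ij = 2(alpha_i, alpha_j)/(alpha_j, alpha_j); the resulting 5x5 Cartan matrix is
[[2, -1, -1, 0, 0], [-1, 2, 0, 0, -1], [-1, 0, 2, -1, 0], [0, 0, -2, 2, 0], [0, -1, 0, 0, 2]].
The roots have two lengths (squared-length ratio 2:1); the short ones are alpha_{1,2,3,5}. The associated Dynkin diagram is a chain of 5 nodes with a double edge at one end; the terminal node there is the unique long simple root (C_5), so the type is C_5 (the algebra sp(10)).

C_5 (sp(10))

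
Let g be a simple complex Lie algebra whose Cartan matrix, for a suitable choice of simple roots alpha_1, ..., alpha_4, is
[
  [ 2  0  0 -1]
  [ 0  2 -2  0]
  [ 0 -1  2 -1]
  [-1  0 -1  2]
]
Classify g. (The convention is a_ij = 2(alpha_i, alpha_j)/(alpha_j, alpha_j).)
C_4 (sp(8))

The matrix has rank 4 with 2's on the diagonal. Reading the off-diagonal entries as Dynkin edges (a single edge where a_ij = a_ji = -1; a double or triple edge where a_ij * a_ji = 2 or 3), the diagram is a chain of 4 nodes with a double edge at one end; the terminal node there is the unique long simple root (C_4). One simple-root ordering that puts it in standard form is (alpha_1, alpha_4, alpha_3, alpha_2). So the algebra is type C_4, i.e. sp(8).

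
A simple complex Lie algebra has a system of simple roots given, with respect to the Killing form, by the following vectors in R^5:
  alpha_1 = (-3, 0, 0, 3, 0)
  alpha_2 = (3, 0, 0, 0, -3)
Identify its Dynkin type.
Compute the Cartan integers a_ij = 2(alpha_i, alpha_j)/(alpha_j, alpha_j); the resulting 2x2 Cartan matrix is
[[2, -1], [-1, 2]].
All simple roots have the same length, so the diagram is simply laced. The associated Dynkin diagram is a chain of 2 nodes with single edges (A_2), so the type is A_2 (the algebra sl(3)).

type A_2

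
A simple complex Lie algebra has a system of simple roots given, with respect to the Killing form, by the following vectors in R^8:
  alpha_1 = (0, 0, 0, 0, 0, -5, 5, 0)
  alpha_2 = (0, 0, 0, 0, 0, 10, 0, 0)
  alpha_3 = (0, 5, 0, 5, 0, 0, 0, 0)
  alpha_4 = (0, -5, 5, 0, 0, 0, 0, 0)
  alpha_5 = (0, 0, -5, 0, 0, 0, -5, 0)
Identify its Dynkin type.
type C_5

Compute the Cartan integers a_ij = 2(alpha_i, alpha_j)/(alpha_j, alpha_j); the resulting 5x5 Cartan matrix is
[[2, -1, 0, 0, -1], [-2, 2, 0, 0, 0], [0, 0, 2, -1, 0], [0, 0, -1, 2, -1], [-1, 0, 0, -1, 2]].
The roots have two lengths (squared-length ratio 2:1); the short ones are alpha_{1,3,4,5}. The associated Dynkin diagram is a chain of 5 nodes with a double edge at one end; the terminal node there is the unique long simple root (C_5), so the type is C_5 (the algebra sp(10)).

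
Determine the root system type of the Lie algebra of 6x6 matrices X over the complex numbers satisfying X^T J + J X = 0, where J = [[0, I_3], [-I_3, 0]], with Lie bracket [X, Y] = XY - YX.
This is sp(6), which has dimension 6(6+1)/2 = 21 and rank 6/2 = 3. In the classification of classical Lie algebras, the symplectic algebra sp(2n) has type C_n; here n = 3, so the Dynkin diagram is a chain of 3 nodes with a double edge at one end; the terminal node there is the unique long simple root (C_3). Hence the type is C_3.

type C_3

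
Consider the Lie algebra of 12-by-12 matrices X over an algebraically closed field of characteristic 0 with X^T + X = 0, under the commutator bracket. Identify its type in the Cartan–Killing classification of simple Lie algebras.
type D_6

This is so(12) with 12 even, which has dimension 12(12-1)/2 = 66 and rank 12/2 = 6. In the classification of classical Lie algebras, the orthogonal algebra so(2n) in an even number of variables has type D_n; here n = 6, so the Dynkin diagram is a chain of 4 nodes with a fork of two nodes at one end (D_6). Hence the type is D_6.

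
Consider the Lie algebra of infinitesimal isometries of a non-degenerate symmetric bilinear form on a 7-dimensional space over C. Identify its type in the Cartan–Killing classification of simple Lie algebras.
This is so(7) with 7 odd, which has dimension 7(7-1)/2 = 21 and rank (7-1)/2 = 3. In the classification of classical Lie algebras, the orthogonal algebra so(2n+1) in an odd number of variables has type B_n; here n = 3, so the Dynkin diagram is a chain of 3 nodes with a double edge at one end; the terminal node there is the unique short simple root (B_3). Hence the type is B_3.

type B_3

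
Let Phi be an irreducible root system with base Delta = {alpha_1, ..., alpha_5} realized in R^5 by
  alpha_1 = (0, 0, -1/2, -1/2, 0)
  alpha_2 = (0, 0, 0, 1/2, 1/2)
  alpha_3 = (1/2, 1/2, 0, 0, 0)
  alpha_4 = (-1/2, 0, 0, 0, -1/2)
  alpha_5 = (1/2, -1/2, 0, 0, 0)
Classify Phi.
Compute the Cartan integers a_ij = 2(alpha_i, alpha_j)/(alpha_j, alpha_j); the resulting 5x5 Cartan matrix is
[[2, -1, 0, 0, 0], [-1, 2, 0, -1, 0], [0, 0, 2, -1, 0], [0, -1, -1, 2, -1], [0, 0, 0, -1, 2]].
All simple roots have the same length, so the diagram is simply laced. The associated Dynkin diagram is a chain of 3 nodes with a fork of two nodes at one end (D_5), so the type is D_5 (the algebra so(10)).

type D_5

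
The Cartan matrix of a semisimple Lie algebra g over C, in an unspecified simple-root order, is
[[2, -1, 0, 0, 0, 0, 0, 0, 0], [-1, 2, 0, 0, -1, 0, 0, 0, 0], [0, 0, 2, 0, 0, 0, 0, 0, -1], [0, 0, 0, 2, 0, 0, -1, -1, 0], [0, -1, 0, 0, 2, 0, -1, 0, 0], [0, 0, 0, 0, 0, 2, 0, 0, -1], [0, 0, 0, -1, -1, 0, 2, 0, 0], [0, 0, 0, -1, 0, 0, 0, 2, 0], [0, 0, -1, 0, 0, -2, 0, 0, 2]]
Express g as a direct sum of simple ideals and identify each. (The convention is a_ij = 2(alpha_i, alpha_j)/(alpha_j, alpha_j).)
A6 ⊕ B3

The diagram associated to this matrix has two connected components: the simple roots {alpha_1, alpha_2, alpha_4, alpha_5, alpha_7, alpha_8} form a chain of 6 nodes with single edges (A_6), and {alpha_3, alpha_6, alpha_9} form a chain of 3 nodes with a double edge at one end; the terminal node there is the unique short simple root (B_3). A semisimple Lie algebra decomposes uniquely as the direct sum of simple ideals, one per connected component of its Dynkin diagram, so g ≅ A_6 ⊕ B_3 (dimension 48 + 21 = 69).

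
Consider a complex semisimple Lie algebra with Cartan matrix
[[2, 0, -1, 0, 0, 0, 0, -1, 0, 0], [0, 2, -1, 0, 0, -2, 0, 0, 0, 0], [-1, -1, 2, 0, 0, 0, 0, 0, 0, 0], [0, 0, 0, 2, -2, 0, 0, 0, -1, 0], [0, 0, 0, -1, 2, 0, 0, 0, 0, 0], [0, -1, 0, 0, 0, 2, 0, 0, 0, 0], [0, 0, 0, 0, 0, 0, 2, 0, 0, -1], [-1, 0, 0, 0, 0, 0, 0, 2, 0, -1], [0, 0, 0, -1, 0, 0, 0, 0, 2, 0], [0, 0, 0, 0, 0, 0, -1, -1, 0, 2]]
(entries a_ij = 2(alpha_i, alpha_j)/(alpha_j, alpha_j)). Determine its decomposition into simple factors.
B_3 (so(7)) ⊕ B_7 (so(15))

The diagram associated to this matrix has two connected components: the simple roots {alpha_4, alpha_5, alpha_9} form a chain of 3 nodes with a double edge at one end; the terminal node there is the unique short simple root (B_3), and {alpha_1, alpha_2, alpha_3, alpha_6, alpha_7, alpha_8, alpha_10} form a chain of 7 nodes with a double edge at one end; the terminal node there is the unique short simple root (B_7). A semisimple Lie algebra decomposes uniquely as the direct sum of simple ideals, one per connected component of its Dynkin diagram, so g ≅ B_3 ⊕ B_7 (dimension 21 + 105 = 126).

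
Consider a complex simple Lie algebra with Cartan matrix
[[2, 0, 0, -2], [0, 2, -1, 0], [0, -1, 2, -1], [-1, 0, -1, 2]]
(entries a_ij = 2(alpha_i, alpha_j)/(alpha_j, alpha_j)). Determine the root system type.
C_4 (sp(8))

The matrix has rank 4 with 2's on the diagonal. Reading the off-diagonal entries as Dynkin edges (a single edge where a_ij = a_ji = -1; a double or triple edge where a_ij * a_ji = 2 or 3), the diagram is a chain of 4 nodes with a double edge at one end; the terminal node there is the unique long simple root (C_4). One simple-root ordering that puts it in standard form is (alpha_2, alpha_3, alpha_4, alpha_1). So the algebra is type C_4, i.e. sp(8).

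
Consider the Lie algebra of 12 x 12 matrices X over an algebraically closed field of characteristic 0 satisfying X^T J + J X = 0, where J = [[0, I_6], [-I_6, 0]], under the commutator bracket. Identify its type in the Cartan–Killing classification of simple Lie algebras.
This is sp(12), which has dimension 12(12+1)/2 = 78 and rank 12/2 = 6. In the classification of classical Lie algebras, the symplectic algebra sp(2n) has type C_n; here n = 6, so the Dynkin diagram is a chain of 6 nodes with a double edge at one end; the terminal node there is the unique long simple root (C_6). Hence the type is C_6.

C_6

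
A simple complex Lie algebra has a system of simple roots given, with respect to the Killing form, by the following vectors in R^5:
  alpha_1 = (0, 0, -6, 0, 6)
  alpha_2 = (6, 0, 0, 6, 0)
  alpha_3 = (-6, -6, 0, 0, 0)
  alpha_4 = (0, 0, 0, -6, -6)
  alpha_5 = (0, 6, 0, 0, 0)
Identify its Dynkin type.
B5

Compute the Cartan integers a_ij = 2(alpha_i, alpha_j)/(alpha_j, alpha_j); the resulting 5x5 Cartan matrix is
[[2, 0, 0, -1, 0], [0, 2, -1, -1, 0], [0, -1, 2, 0, -2], [-1, -1, 0, 2, 0], [0, 0, -1, 0, 2]].
The roots have two lengths (squared-length ratio 2:1); the short ones are alpha_{5}. The associated Dynkin diagram is a chain of 5 nodes with a double edge at one end; the terminal node there is the unique short simple root (B_5), so the type is B_5 (the algebra so(11)).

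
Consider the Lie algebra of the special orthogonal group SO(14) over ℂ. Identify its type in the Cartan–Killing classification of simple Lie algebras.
This is so(14) with 14 even, which has dimension 14(14-1)/2 = 91 and rank 14/2 = 7. In the classification of classical Lie algebras, the orthogonal algebra so(2n) in an even number of variables has type D_n; here n = 7, so the Dynkin diagram is a chain of 5 nodes with a fork of two nodes at one end (D_7). Hence the type is D_7.

D_7 (so(14))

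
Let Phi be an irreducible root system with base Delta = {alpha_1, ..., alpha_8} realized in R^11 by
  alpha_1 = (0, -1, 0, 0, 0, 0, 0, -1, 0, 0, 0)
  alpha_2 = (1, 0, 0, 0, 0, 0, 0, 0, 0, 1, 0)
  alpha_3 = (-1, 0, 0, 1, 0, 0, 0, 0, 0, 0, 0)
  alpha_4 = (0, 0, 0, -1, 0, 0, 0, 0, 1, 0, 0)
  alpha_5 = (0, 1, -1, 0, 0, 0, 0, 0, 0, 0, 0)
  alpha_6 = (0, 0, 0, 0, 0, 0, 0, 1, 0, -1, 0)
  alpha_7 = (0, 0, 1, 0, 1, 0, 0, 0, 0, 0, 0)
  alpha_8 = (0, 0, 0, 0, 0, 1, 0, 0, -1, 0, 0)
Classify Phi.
Compute the Cartan integers a_ij = 2(alpha_i, alpha_j)/(alpha_j, alpha_j); the resulting 8x8 Cartan matrix is
[[2, 0, 0, 0, -1, -1, 0, 0], [0, 2, -1, 0, 0, -1, 0, 0], [0, -1, 2, -1, 0, 0, 0, 0], [0, 0, -1, 2, 0, 0, 0, -1], [-1, 0, 0, 0, 2, 0, -1, 0], [-1, -1, 0, 0, 0, 2, 0, 0], [0, 0, 0, 0, -1, 0, 2, 0], [0, 0, 0, -1, 0, 0, 0, 2]].
All simple roots have the same length, so the diagram is simply laced. The associated Dynkin diagram is a chain of 8 nodes with single edges (A_8), so the type is A_8 (the algebra sl(9)).

type A_8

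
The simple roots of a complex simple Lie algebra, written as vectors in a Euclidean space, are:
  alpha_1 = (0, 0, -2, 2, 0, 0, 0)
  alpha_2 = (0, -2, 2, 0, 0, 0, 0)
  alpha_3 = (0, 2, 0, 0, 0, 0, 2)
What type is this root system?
A_3 (sl(4))

Compute the Cartan integers a_ij = 2(alpha_i, alpha_j)/(alpha_j, alpha_j); the resulting 3x3 Cartan matrix is
[[2, -1, 0], [-1, 2, -1], [0, -1, 2]].
All simple roots have the same length, so the diagram is simply laced. The associated Dynkin diagram is a chain of 3 nodes with single edges (A_3), so the type is A_3 (the algebra sl(4)).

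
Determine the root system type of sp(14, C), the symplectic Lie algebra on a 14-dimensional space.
type C_7

This is sp(14), which has dimension 14(14+1)/2 = 105 and rank 14/2 = 7. In the classification of classical Lie algebras, the symplectic algebra sp(2n) has type C_n; here n = 7, so the Dynkin diagram is a chain of 7 nodes with a double edge at one end; the terminal node there is the unique long simple root (C_7). Hence the type is C_7.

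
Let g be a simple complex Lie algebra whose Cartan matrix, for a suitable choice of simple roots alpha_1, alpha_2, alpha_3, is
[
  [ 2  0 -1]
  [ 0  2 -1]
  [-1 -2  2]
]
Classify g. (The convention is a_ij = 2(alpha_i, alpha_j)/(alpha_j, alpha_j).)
B3

The matrix has rank 3 with 2's on the diagonal. Reading the off-diagonal entries as Dynkin edges (a single edge where a_ij = a_ji = -1; a double or triple edge where a_ij * a_ji = 2 or 3), the diagram is a chain of 3 nodes with a double edge at one end; the terminal node there is the unique short simple root (B_3). One simple-root ordering that puts it in standard form is (alpha_1, alpha_3, alpha_2). So the algebra is type B_3, i.e. so(7).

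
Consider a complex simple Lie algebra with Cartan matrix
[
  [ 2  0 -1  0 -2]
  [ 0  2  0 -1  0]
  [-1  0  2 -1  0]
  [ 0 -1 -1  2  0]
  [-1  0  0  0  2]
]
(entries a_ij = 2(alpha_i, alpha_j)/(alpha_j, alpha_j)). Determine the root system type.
B_5

The matrix has rank 5 with 2's on the diagonal. Reading the off-diagonal entries as Dynkin edges (a single edge where a_ij = a_ji = -1; a double or triple edge where a_ij * a_ji = 2 or 3), the diagram is a chain of 5 nodes with a double edge at one end; the terminal node there is the unique short simple root (B_5). One simple-root ordering that puts it in standard form is (alpha_2, alpha_4, alpha_3, alpha_1, alpha_5). So the algebra is type B_5, i.e. so(11).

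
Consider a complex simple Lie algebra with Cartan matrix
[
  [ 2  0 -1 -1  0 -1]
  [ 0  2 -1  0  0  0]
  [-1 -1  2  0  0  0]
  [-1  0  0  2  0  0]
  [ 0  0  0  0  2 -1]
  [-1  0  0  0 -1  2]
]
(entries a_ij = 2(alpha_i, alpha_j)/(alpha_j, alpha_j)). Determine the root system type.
type E_6

The matrix has rank 6 with 2's on the diagonal. Reading the off-diagonal entries as Dynkin edges (a single edge where a_ij = a_ji = -1; a double or triple edge where a_ij * a_ji = 2 or 3), the diagram is a chain of 5 nodes with one extra node attached to the third node from one end (E_6). One simple-root ordering that puts it in standard form is (alpha_2, alpha_4, alpha_3, alpha_1, alpha_6, alpha_5). So the algebra is type E_6.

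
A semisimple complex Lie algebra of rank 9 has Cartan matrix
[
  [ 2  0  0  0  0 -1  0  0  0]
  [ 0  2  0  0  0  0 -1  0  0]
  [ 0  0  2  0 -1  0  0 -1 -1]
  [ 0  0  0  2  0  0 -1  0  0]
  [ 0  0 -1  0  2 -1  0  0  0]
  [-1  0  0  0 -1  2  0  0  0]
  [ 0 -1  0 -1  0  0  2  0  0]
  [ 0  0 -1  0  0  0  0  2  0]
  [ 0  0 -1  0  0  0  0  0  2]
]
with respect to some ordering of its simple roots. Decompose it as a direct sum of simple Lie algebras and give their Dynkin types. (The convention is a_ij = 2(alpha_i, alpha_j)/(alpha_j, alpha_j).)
A_3 (sl(4)) ⊕ D_6 (so(12))

The diagram associated to this matrix has two connected components: the simple roots {alpha_2, alpha_4, alpha_7} form a chain of 3 nodes with single edges (A_3), and {alpha_1, alpha_3, alpha_5, alpha_6, alpha_8, alpha_9} form a chain of 4 nodes with a fork of two nodes at one end (D_6). A semisimple Lie algebra decomposes uniquely as the direct sum of simple ideals, one per connected component of its Dynkin diagram, so g ≅ A_3 ⊕ D_6 (dimension 15 + 66 = 81).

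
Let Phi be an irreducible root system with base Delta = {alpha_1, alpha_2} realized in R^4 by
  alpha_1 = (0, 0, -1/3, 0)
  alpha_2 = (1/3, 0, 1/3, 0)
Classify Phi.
type B_2

Compute the Cartan integers a_ij = 2(alpha_i, alpha_j)/(alpha_j, alpha_j); the resulting 2x2 Cartan matrix is
[[2, -1], [-2, 2]].
The roots have two lengths (squared-length ratio 2:1); the short ones are alpha_{1}. The associated Dynkin diagram is a chain of 2 nodes with a double edge at one end; the terminal node there is the unique short simple root (B_2), so the type is B_2 (the algebra so(5)).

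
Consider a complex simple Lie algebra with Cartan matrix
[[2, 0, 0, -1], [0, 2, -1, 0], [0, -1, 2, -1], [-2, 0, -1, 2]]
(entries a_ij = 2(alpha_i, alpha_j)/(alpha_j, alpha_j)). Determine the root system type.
B4

The matrix has rank 4 with 2's on the diagonal. Reading the off-diagonal entries as Dynkin edges (a single edge where a_ij = a_ji = -1; a double or triple edge where a_ij * a_ji = 2 or 3), the diagram is a chain of 4 nodes with a double edge at one end; the terminal node there is the unique short simple root (B_4). One simple-root ordering that puts it in standard form is (alpha_2, alpha_3, alpha_4, alpha_1). So the algebra is type B_4, i.e. so(9).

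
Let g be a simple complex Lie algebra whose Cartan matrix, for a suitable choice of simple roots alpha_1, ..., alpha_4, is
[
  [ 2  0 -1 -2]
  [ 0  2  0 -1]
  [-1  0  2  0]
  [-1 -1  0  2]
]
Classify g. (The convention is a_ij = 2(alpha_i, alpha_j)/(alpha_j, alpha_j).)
The matrix has rank 4 with 2's on the diagonal. Reading the off-diagonal entries as Dynkin edges (a single edge where a_ij = a_ji = -1; a double or triple edge where a_ij * a_ji = 2 or 3), the diagram is a chain of 4 nodes with a double edge between the middle two (F_4). One simple-root ordering that puts it in standard form is (alpha_3, alpha_1, alpha_4, alpha_2). So the algebra is type F_4.

type F_4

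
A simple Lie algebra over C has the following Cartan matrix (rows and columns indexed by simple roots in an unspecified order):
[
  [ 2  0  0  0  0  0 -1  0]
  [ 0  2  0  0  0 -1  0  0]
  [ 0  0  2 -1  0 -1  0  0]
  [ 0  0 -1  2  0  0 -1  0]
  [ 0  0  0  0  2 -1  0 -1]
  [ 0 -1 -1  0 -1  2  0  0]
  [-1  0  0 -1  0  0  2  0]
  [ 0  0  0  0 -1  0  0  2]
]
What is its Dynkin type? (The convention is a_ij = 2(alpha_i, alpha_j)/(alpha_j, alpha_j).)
The matrix has rank 8 with 2's on the diagonal. Reading the off-diagonal entries as Dynkin edges (a single edge where a_ij = a_ji = -1; a double or triple edge where a_ij * a_ji = 2 or 3), the diagram is a chain of 7 nodes with one extra node attached to the third node from one end (E_8). One simple-root ordering that puts it in standard form is (alpha_8, alpha_2, alpha_5, alpha_6, alpha_3, alpha_4, alpha_7, alpha_1). So the algebra is type E_8.

type E_8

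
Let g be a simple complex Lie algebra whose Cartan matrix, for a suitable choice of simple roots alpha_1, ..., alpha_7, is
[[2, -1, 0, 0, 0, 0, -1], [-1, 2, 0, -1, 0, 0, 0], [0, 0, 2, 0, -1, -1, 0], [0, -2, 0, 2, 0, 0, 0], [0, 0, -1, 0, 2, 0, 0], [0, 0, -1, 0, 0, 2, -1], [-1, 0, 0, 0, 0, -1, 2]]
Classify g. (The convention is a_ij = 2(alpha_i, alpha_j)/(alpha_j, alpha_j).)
The matrix has rank 7 with 2's on the diagonal. Reading the off-diagonal entries as Dynkin edges (a single edge where a_ij = a_ji = -1; a double or triple edge where a_ij * a_ji = 2 or 3), the diagram is a chain of 7 nodes with a double edge at one end; the terminal node there is the unique long simple root (C_7). One simple-root ordering that puts it in standard form is (alpha_5, alpha_3, alpha_6, alpha_7, alpha_1, alpha_2, alpha_4). So the algebra is type C_7, i.e. sp(14).

C_7 (sp(14))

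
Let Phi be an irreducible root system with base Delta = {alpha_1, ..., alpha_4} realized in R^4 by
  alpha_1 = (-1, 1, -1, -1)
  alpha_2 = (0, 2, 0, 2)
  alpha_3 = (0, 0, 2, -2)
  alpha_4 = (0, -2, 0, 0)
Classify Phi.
type F_4

Compute the Cartan integers a_ij = 2(alpha_i, alpha_j)/(alpha_j, alpha_j); the resulting 4x4 Cartan matrix is
[[2, 0, 0, -1], [0, 2, -1, -2], [0, -1, 2, 0], [-1, -1, 0, 2]].
The roots have two lengths (squared-length ratio 2:1); the short ones are alpha_{1,4}. The associated Dynkin diagram is a chain of 4 nodes with a double edge between the middle two (F_4), so the type is F_4.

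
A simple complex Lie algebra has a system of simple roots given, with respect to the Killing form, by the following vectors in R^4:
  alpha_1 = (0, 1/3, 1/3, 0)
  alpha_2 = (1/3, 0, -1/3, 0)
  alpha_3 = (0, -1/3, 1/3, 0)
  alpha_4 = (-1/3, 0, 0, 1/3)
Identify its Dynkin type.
Compute the Cartan integers a_ij = 2(alpha_i, alpha_j)/(alpha_j, alpha_j); the resulting 4x4 Cartan matrix is
[[2, -1, 0, 0], [-1, 2, -1, -1], [0, -1, 2, 0], [0, -1, 0, 2]].
All simple roots have the same length, so the diagram is simply laced. The associated Dynkin diagram is a chain of 2 nodes with a fork of two nodes at one end (D_4), so the type is D_4 (the algebra so(8)).

D4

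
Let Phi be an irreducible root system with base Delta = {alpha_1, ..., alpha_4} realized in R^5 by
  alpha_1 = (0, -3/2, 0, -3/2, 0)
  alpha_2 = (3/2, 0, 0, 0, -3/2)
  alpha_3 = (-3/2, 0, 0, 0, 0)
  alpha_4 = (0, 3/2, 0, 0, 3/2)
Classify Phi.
Compute the Cartan integers a_ij = 2(alpha_i, alpha_j)/(alpha_j, alpha_j); the resulting 4x4 Cartan matrix is
[[2, 0, 0, -1], [0, 2, -2, -1], [0, -1, 2, 0], [-1, -1, 0, 2]].
The roots have two lengths (squared-length ratio 2:1); the short ones are alpha_{3}. The associated Dynkin diagram is a chain of 4 nodes with a double edge at one end; the terminal node there is the unique short simple root (B_4), so the type is B_4 (the algebra so(9)).

B_4 (so(9))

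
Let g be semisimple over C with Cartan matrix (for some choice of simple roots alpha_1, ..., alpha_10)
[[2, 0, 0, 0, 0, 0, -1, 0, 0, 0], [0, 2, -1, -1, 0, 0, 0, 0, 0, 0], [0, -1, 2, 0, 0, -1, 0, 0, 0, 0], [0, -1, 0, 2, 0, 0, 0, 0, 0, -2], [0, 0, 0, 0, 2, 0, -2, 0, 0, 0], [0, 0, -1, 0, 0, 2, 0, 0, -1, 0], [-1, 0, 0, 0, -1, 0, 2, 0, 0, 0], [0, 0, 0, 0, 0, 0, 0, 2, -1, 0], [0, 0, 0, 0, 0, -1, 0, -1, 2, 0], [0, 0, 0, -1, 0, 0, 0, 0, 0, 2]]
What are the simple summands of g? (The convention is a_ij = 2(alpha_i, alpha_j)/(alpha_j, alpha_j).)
The diagram associated to this matrix has two connected components: the simple roots {alpha_2, alpha_3, alpha_4, alpha_6, alpha_8, alpha_9, alpha_10} form a chain of 7 nodes with a double edge at one end; the terminal node there is the unique short simple root (B_7), and {alpha_1, alpha_5, alpha_7} form a chain of 3 nodes with a double edge at one end; the terminal node there is the unique long simple root (C_3). A semisimple Lie algebra decomposes uniquely as the direct sum of simple ideals, one per connected component of its Dynkin diagram, so g ≅ B_7 ⊕ C_3 (dimension 105 + 21 = 126).

B_7 (so(15)) + C_3 (sp(6))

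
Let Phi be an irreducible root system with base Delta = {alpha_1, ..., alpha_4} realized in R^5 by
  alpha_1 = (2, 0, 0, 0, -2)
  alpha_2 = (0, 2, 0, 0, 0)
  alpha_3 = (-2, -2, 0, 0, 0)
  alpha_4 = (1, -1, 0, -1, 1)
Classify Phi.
F_4

Compute the Cartan integers a_ij = 2(alpha_i, alpha_j)/(alpha_j, alpha_j); the resulting 4x4 Cartan matrix is
[[2, 0, -1, 0], [0, 2, -1, -1], [-1, -2, 2, 0], [0, -1, 0, 2]].
The roots have two lengths (squared-length ratio 2:1); the short ones are alpha_{2,4}. The associated Dynkin diagram is a chain of 4 nodes with a double edge between the middle two (F_4), so the type is F_4.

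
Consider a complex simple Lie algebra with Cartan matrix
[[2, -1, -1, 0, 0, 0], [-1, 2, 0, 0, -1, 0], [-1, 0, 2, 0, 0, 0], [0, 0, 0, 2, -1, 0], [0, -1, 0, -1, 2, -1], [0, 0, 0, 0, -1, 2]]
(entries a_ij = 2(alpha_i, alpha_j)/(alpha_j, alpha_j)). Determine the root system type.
The matrix has rank 6 with 2's on the diagonal. Reading the off-diagonal entries as Dynkin edges (a single edge where a_ij = a_ji = -1; a double or triple edge where a_ij * a_ji = 2 or 3), the diagram is a chain of 4 nodes with a fork of two nodes at one end (D_6). One simple-root ordering that puts it in standard form is (alpha_3, alpha_1, alpha_2, alpha_5, alpha_6, alpha_4). So the algebra is type D_6, i.e. so(12).

D_6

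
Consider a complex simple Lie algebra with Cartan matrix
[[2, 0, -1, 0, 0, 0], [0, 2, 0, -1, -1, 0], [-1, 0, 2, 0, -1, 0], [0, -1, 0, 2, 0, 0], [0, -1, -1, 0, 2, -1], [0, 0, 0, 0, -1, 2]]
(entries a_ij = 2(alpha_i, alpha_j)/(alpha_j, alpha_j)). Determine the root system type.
The matrix has rank 6 with 2's on the diagonal. Reading the off-diagonal entries as Dynkin edges (a single edge where a_ij = a_ji = -1; a double or triple edge where a_ij * a_ji = 2 or 3), the diagram is a chain of 5 nodes with one extra node attached to the third node from one end (E_6). One simple-root ordering that puts it in standard form is (alpha_1, alpha_6, alpha_3, alpha_5, alpha_2, alpha_4). So the algebra is type E_6.

E_6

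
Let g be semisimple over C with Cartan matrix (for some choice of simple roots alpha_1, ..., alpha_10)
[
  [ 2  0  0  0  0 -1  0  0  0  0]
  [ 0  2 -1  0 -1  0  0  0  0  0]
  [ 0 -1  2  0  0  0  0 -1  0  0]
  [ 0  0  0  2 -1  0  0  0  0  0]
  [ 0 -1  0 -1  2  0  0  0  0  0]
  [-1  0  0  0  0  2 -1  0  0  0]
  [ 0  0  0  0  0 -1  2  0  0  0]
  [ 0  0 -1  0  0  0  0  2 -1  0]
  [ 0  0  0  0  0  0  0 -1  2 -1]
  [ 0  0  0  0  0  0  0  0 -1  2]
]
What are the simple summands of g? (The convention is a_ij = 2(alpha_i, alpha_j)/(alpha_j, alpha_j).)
The diagram associated to this matrix has two connected components: the simple roots {alpha_1, alpha_6, alpha_7} form a chain of 3 nodes with single edges (A_3), and {alpha_2, alpha_3, alpha_4, alpha_5, alpha_8, alpha_9, alpha_10} form a chain of 7 nodes with single edges (A_7). A semisimple Lie algebra decomposes uniquely as the direct sum of simple ideals, one per connected component of its Dynkin diagram, so g ≅ A_3 ⊕ A_7 (dimension 15 + 63 = 78).

A_3 (sl(4)) ⊕ A_7 (sl(8))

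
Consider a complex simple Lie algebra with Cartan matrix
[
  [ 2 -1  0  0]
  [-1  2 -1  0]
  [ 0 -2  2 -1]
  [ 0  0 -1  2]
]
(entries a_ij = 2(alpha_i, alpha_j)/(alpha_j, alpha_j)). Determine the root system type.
F_4

The matrix has rank 4 with 2's on the diagonal. Reading the off-diagonal entries as Dynkin edges (a single edge where a_ij = a_ji = -1; a double or triple edge where a_ij * a_ji = 2 or 3), the diagram is a chain of 4 nodes with a double edge between the middle two (F_4). One simple-root ordering that puts it in standard form is (alpha_4, alpha_3, alpha_2, alpha_1). So the algebra is type F_4.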